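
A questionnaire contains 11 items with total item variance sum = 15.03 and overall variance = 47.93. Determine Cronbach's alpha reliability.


alpha = (k/(k-1)) * (1 - sum(si^2)/s_total^2)
= (11/10) * (1 - 15.03/47.93)
alpha = 0.7551

0.7551


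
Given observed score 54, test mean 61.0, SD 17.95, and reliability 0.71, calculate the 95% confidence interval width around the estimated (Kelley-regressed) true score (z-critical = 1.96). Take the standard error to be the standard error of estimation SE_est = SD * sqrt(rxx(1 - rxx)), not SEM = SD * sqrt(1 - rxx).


True score estimate = 0.71*54 + 0.29*61.0 = 56.03
SE_est = SD * sqrt(rxx * (1 - rxx)) = 17.95 * sqrt(0.71 * 0.29) = 17.95 * sqrt(0.2059) = 8.145029
CI = T_est +/- z * SE_est, so width = 2 * z * SE_est = 2 * 1.96 * 8.145029
Width = 31.9285

31.9285


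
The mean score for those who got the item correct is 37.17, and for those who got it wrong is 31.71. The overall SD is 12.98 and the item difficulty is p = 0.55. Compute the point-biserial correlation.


q = 1 - p = 0.45
rpb = ((M1 - M0) / SD) * sqrt(p * q)
rpb = ((37.17 - 31.71) / 12.98) * sqrt(0.55 * 0.45)
rpb = 0.2093

0.2093


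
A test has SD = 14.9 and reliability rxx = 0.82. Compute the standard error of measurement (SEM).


SEM = SD * sqrt(1 - rxx)
SEM = 14.9 * sqrt(1 - 0.82)
SEM = 14.9 * sqrt(0.18) = 14.9 * 0.424264
SEM = 6.3215

6.3215


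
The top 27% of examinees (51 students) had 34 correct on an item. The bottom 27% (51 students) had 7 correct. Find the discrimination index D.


p_upper = 34/51 = 0.6667
p_lower = 7/51 = 0.1373
D = 0.6667 - 0.1373 = 0.5294

0.5294


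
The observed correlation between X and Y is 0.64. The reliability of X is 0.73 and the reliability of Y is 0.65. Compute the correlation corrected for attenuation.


r_corrected = rxy / sqrt(rxx * ryy)
= 0.64 / sqrt(0.73 * 0.65)
= 0.64 / sqrt(0.4745)
= 0.64 / 0.68884
r_corrected = 0.9291

0.9291


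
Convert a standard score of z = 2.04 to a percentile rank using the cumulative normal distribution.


CDF(z) = 0.5 * (1 + erf(z/sqrt(2)))
erf(1.4425) = 0.9586
CDF = 0.9793
Percentile rank = 0.9793 * 100 = 97.93

97.93


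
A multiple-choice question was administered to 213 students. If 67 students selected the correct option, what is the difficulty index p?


Item difficulty p = number correct / total examinees
p = 67 / 213
p = 0.3146

0.3146


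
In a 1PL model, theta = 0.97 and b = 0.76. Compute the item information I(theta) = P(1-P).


P = 1/(1+exp(-(0.97-0.76))) = 0.5523
I = P*(1-P) = 0.5523 * 0.4477
I = 0.2473

0.2473


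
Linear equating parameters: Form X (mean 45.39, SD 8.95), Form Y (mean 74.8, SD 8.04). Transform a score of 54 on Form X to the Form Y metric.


slope = SD_Y / SD_X = 8.04 / 8.95 ~ 0.8983
intercept = mean_Y - slope * mean_X = 74.8 - (8.04 / 8.95) * 45.39 ~ 34.0251
Y = slope * X + intercept. To avoid rounding drift from the rounded slope/intercept, evaluate the equivalent form Y = mean_Y + SD_Y * (X - mean_X) / SD_X at full precision:
Y = 74.8 + 8.04 * (54 - 45.39) / 8.95
Y = 74.8 + 8.04 * 8.61 / 8.95
Y = 74.8 + 69.2244 / 8.95
Y = 74.8 + 7.7346
Y = 82.5346

82.5346


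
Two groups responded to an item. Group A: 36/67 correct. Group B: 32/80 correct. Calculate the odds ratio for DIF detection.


Odds_A = 36/31 = 1.1613
Odds_B = 32/48 = 0.6667
OR = Odds_A / Odds_B = 1.1613 / 0.6667
Exactly, OR = (36 * 48) / (31 * 32) = 1728 / 992
OR = 1.7419

1.7419


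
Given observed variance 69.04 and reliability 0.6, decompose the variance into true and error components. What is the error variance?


var_true = rxx * var_obs = 0.6 * 69.04 = 41.424
var_error = var_obs - var_true
var_error = 69.04 - 41.424
var_error = 27.616

27.616


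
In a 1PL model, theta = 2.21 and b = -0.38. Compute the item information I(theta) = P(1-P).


P = 1/(1+exp(-(2.21--0.38))) = 0.9302
I = P*(1-P) = 0.9302 * 0.0698
I = 0.0649

0.0649


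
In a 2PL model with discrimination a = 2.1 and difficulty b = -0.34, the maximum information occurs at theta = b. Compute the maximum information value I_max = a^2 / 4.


For 2PL, max info at theta = b = -0.34
I_max = a^2 / 4 = 2.1^2 / 4
= 4.41 / 4
I_max = 1.1025

1.1025


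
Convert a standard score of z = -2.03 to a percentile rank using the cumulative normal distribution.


CDF(z) = 0.5 * (1 + erf(z/sqrt(2)))
erf(-1.4354) = -0.9576
CDF = 0.0212
Percentile rank = 0.0212 * 100 = 2.12

2.12


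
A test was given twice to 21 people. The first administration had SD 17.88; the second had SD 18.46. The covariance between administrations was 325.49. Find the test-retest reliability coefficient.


r = cov(X,Y) / (SD_X * SD_Y)
r = 325.49 / (17.88 * 18.46)
r = 325.49 / 330.0648
r = 0.9861

0.9861


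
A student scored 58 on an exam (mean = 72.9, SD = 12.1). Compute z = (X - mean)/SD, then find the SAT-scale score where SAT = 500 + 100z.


z = (X - mean) / SD = (58 - 72.9) / 12.1
z = -14.9 / 12.1
z = -1.2314
SAT-scale = SAT = 500 + 100z
Carry z at full precision (z = -14.9 / 12.1) into the conversion:
SAT-scale = 500 + 100 * (-14.9 / 12.1) = 500 + -1490 / 12.1
SAT-scale = 500 + -123.1405
SAT-scale = 376.8595

376.8595


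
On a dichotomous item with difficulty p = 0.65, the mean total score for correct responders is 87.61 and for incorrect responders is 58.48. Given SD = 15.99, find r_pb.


q = 1 - p = 0.35
rpb = ((M1 - M0) / SD) * sqrt(p * q)
rpb = ((87.61 - 58.48) / 15.99) * sqrt(0.65 * 0.35)
rpb = 0.8689

0.8689


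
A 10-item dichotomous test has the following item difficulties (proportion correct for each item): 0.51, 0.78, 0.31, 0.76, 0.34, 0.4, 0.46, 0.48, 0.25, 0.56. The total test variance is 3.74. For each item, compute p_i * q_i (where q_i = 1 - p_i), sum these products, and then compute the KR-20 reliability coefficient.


For each item, compute p_i * q_i:
  Item 1: 0.51 * 0.49 = 0.2499
  Item 2: 0.78 * 0.22 = 0.1716
  Item 3: 0.31 * 0.69 = 0.2139
  Item 4: 0.76 * 0.24 = 0.1824
  Item 5: 0.34 * 0.66 = 0.2244
  Item 6: 0.4 * 0.6 = 0.24
  Item 7: 0.46 * 0.54 = 0.2484
  Item 8: 0.48 * 0.52 = 0.2496
  Item 9: 0.25 * 0.75 = 0.1875
  Item 10: 0.56 * 0.44 = 0.2464
Sum(p_i * q_i) = 0.2499 + 0.1716 + 0.2139 + 0.1824 + 0.2244 + 0.24 + 0.2484 + 0.2496 + 0.1875 + 0.2464 = 2.2141
KR-20 = (k/(k-1)) * (1 - Sum(p_i*q_i) / Var_total)
= (10/9) * (1 - 2.2141/3.74)
= 1.1111 * 0.408
KR-20 = 0.4533

0.4533


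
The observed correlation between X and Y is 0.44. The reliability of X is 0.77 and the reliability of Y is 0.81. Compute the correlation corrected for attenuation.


r_corrected = rxy / sqrt(rxx * ryy)
= 0.44 / sqrt(0.77 * 0.81)
= 0.44 / sqrt(0.6237)
= 0.44 / 0.789747
r_corrected = 0.5571

0.5571


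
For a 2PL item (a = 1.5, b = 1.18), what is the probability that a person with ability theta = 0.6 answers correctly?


a*(theta - b) = 1.5 * (0.6 - 1.18) = -0.87
exp(--0.87) = 2.3869
P = 1 / (1 + 2.3869)
P = 0.2953

0.2953


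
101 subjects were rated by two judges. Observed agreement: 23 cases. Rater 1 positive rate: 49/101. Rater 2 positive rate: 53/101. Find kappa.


P_o = 23/101 = 0.227723
P_e = (49*53 + 52*48) / 10201 = 0.499265
kappa = (P_o - P_e) / (1 - P_e)
kappa = (0.227723 - 0.499265) / (1 - 0.499265)
kappa = -0.5423

-0.5423


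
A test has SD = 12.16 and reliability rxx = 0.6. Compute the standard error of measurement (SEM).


SEM = SD * sqrt(1 - rxx)
SEM = 12.16 * sqrt(1 - 0.6)
SEM = 12.16 * sqrt(0.4) = 12.16 * 0.632456
SEM = 7.6907

7.6907


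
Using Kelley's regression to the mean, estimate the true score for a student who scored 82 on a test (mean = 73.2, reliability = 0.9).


T_est = rxx * X + (1 - rxx) * mean
T_est = 0.9 * 82 + 0.1 * 73.2
T_est = 73.8 + 7.32
T_est = 81.12

81.12


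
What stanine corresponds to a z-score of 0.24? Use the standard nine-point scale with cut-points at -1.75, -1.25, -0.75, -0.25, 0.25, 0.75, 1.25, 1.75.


Stanine boundaries: [-1.75, -1.25, -0.75, -0.25, 0.25, 0.75, 1.25, 1.75]
z = 0.24
Check each boundary:
  z >= -1.75 -> could be stanine 2
  z >= -1.25 -> could be stanine 3
  z >= -0.75 -> could be stanine 4
  z >= -0.25 -> could be stanine 5
  z < 0.25
  z < 0.75
  z < 1.25
  z < 1.75
Highest qualifying boundary gives stanine = 5

5


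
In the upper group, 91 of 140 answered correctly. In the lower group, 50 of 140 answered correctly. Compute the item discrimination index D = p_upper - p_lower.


p_upper = 91/140 = 0.65
p_lower = 50/140 = 0.3571
D = 0.65 - 0.3571 = 0.2929

0.2929


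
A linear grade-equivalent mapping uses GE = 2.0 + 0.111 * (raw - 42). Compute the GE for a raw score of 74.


raw - median = 74 - 42 = 32
slope * diff = 0.111 * 32 = 3.552
GE = 2.0 + 3.552
GE = 5.552

5.552


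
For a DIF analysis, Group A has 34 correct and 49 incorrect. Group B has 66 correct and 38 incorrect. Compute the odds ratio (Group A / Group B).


Odds_A = 34/49 = 0.6939
Odds_B = 66/38 = 1.7368
OR = Odds_A / Odds_B = 0.6939 / 1.7368
Exactly, OR = (34 * 38) / (49 * 66) = 1292 / 3234
OR = 0.3995

0.3995


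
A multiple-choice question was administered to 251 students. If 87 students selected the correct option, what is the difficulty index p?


Item difficulty p = number correct / total examinees
p = 87 / 251
p = 0.3466

0.3466


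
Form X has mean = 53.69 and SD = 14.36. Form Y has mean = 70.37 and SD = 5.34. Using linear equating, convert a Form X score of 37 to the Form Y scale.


slope = SD_Y / SD_X = 5.34 / 14.36 ~ 0.3719
intercept = mean_Y - slope * mean_X = 70.37 - (5.34 / 14.36) * 53.69 ~ 50.4045
Y = slope * X + intercept. To avoid rounding drift from the rounded slope/intercept, evaluate the equivalent form Y = mean_Y + SD_Y * (X - mean_X) / SD_X at full precision:
Y = 70.37 + 5.34 * (37 - 53.69) / 14.36
Y = 70.37 - 5.34 * 16.69 / 14.36
Y = 70.37 - 89.1246 / 14.36
Y = 70.37 - 6.2064
Y = 64.1636

64.1636


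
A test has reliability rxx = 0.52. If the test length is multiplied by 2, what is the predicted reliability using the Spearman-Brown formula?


r_new = (n * rxx) / (1 + (n-1) * rxx)
r_new = (2 * 0.52) / (1 + 1 * 0.52)
r_new = 1.04 / 1.52
r_new = 0.6842

0.6842


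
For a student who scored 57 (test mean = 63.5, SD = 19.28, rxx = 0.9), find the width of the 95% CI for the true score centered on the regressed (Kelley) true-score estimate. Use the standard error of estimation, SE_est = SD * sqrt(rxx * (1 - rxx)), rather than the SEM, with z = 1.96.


True score estimate = 0.9*57 + 0.1*63.5 = 57.65
SE_est = SD * sqrt(rxx * (1 - rxx)) = 19.28 * sqrt(0.9 * 0.1) = 19.28 * sqrt(0.09) = 5.784
CI = T_est +/- z * SE_est, so width = 2 * z * SE_est = 2 * 1.96 * 5.784
Width = 22.6733

22.6733


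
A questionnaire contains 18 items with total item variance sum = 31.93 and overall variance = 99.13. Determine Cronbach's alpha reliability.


alpha = (k/(k-1)) * (1 - sum(si^2)/s_total^2)
= (18/17) * (1 - 31.93/99.13)
alpha = 0.7178

0.7178


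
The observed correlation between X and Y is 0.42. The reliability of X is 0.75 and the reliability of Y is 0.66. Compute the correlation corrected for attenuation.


r_corrected = rxy / sqrt(rxx * ryy)
= 0.42 / sqrt(0.75 * 0.66)
= 0.42 / sqrt(0.495)
= 0.42 / 0.703562
r_corrected = 0.597

0.597


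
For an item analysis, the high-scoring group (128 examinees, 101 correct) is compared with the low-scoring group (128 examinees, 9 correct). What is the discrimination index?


p_upper = 101/128 = 0.7891
p_lower = 9/128 = 0.0703
D = 0.7891 - 0.0703 = 0.7188

0.7188


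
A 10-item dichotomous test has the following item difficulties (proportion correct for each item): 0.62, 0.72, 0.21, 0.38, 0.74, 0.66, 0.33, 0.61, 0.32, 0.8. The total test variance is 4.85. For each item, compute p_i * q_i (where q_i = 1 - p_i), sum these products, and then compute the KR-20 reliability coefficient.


For each item, compute p_i * q_i:
  Item 1: 0.62 * 0.38 = 0.2356
  Item 2: 0.72 * 0.28 = 0.2016
  Item 3: 0.21 * 0.79 = 0.1659
  Item 4: 0.38 * 0.62 = 0.2356
  Item 5: 0.74 * 0.26 = 0.1924
  Item 6: 0.66 * 0.34 = 0.2244
  Item 7: 0.33 * 0.67 = 0.2211
  Item 8: 0.61 * 0.39 = 0.2379
  Item 9: 0.32 * 0.68 = 0.2176
  Item 10: 0.8 * 0.2 = 0.16
Sum(p_i * q_i) = 0.2356 + 0.2016 + 0.1659 + 0.2356 + 0.1924 + 0.2244 + 0.2211 + 0.2379 + 0.2176 + 0.16 = 2.0921
KR-20 = (k/(k-1)) * (1 - Sum(p_i*q_i) / Var_total)
= (10/9) * (1 - 2.0921/4.85)
= 1.1111 * 0.5686
KR-20 = 0.6318

0.6318


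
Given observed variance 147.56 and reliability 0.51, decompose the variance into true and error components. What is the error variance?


var_true = rxx * var_obs = 0.51 * 147.56 = 75.2556
var_error = var_obs - var_true
var_error = 147.56 - 75.2556
var_error = 72.3044

72.3044


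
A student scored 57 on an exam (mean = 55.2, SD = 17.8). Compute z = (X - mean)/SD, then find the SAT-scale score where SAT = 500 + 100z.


z = (X - mean) / SD = (57 - 55.2) / 17.8
z = 1.8 / 17.8
z = 0.1011
SAT-scale = SAT = 500 + 100z
Carry z at full precision (z = 1.8 / 17.8) into the conversion:
SAT-scale = 500 + 100 * (1.8 / 17.8) = 500 + 180 / 17.8
SAT-scale = 500 + 10.1124
SAT-scale = 510.1124

510.1124


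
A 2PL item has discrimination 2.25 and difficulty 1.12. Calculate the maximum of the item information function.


For 2PL, max info at theta = b = 1.12
I_max = a^2 / 4 = 2.25^2 / 4
= 5.0625 / 4
I_max = 1.2656

1.2656


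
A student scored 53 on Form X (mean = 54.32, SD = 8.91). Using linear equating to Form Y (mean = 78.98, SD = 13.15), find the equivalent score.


slope = SD_Y / SD_X = 13.15 / 8.91 ~ 1.4759
intercept = mean_Y - slope * mean_X = 78.98 - (13.15 / 8.91) * 54.32 ~ -1.1892
Y = slope * X + intercept. To avoid rounding drift from the rounded slope/intercept, evaluate the equivalent form Y = mean_Y + SD_Y * (X - mean_X) / SD_X at full precision:
Y = 78.98 + 13.15 * (53 - 54.32) / 8.91
Y = 78.98 - 13.15 * 1.32 / 8.91
Y = 78.98 - 17.358 / 8.91
Y = 78.98 - 1.9481
Y = 77.0319

77.0319


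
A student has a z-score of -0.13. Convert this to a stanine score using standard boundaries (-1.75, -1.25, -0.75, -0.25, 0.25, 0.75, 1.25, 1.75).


Stanine boundaries: [-1.75, -1.25, -0.75, -0.25, 0.25, 0.75, 1.25, 1.75]
z = -0.13
Check each boundary:
  z >= -1.75 -> could be stanine 2
  z >= -1.25 -> could be stanine 3
  z >= -0.75 -> could be stanine 4
  z >= -0.25 -> could be stanine 5
  z < 0.25
  z < 0.75
  z < 1.25
  z < 1.75
Highest qualifying boundary gives stanine = 5

5


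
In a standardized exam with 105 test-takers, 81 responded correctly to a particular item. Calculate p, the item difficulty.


Item difficulty p = number correct / total examinees
p = 81 / 105
p = 0.7714

0.7714


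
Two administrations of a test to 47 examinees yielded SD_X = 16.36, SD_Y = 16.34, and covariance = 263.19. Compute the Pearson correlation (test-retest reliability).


r = cov(X,Y) / (SD_X * SD_Y)
r = 263.19 / (16.36 * 16.34)
r = 263.19 / 267.3224
r = 0.9845

0.9845


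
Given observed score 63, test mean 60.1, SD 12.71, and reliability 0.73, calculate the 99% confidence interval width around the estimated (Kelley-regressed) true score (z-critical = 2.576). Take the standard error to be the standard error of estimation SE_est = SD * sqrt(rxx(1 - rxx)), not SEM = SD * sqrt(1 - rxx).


True score estimate = 0.73*63 + 0.27*60.1 = 62.217
SE_est = SD * sqrt(rxx * (1 - rxx)) = 12.71 * sqrt(0.73 * 0.27) = 12.71 * sqrt(0.1971) = 5.642725
CI = T_est +/- z * SE_est, so width = 2 * z * SE_est = 2 * 2.576 * 5.642725
Width = 29.0713

29.0713


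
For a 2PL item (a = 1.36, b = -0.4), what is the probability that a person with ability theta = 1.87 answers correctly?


a*(theta - b) = 1.36 * (1.87 - -0.4) = 3.0872
exp(-3.0872) = 0.0456
P = 1 / (1 + 0.0456)
P = 0.9564

0.9564


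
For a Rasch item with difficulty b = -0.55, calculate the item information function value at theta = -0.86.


P = 1/(1+exp(-(-0.86--0.55))) = 0.4231
I = P*(1-P) = 0.4231 * 0.5769
I = 0.2441

0.2441


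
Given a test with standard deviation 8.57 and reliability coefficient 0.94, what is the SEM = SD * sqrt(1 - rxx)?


SEM = SD * sqrt(1 - rxx)
SEM = 8.57 * sqrt(1 - 0.94)
SEM = 8.57 * sqrt(0.06) = 8.57 * 0.244949
SEM = 2.0992

2.0992


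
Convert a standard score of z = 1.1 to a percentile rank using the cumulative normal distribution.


CDF(z) = 0.5 * (1 + erf(z/sqrt(2)))
erf(0.7778) = 0.7287
CDF = 0.8643
Percentile rank = 0.8643 * 100 = 86.43

86.43


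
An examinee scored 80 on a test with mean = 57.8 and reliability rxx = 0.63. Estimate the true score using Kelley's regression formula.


T_est = rxx * X + (1 - rxx) * mean
T_est = 0.63 * 80 + 0.37 * 57.8
T_est = 50.4 + 21.386
T_est = 71.786

71.786


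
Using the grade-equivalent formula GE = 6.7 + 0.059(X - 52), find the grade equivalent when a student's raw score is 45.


raw - median = 45 - 52 = -7
slope * diff = 0.059 * -7 = -0.413
GE = 6.7 + -0.413
GE = 6.287

6.287


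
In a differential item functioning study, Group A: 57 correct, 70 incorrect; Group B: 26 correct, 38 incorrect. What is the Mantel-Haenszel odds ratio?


Odds_A = 57/70 = 0.8143
Odds_B = 26/38 = 0.6842
OR = Odds_A / Odds_B = 0.8143 / 0.6842
Exactly, OR = (57 * 38) / (70 * 26) = 2166 / 1820
OR = 1.1901

1.1901


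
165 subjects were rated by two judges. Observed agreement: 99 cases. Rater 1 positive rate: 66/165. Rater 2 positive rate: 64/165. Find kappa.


P_o = 99/165 = 0.6
P_e = (66*64 + 99*101) / 27225 = 0.522424
kappa = (P_o - P_e) / (1 - P_e)
kappa = (0.6 - 0.522424) / (1 - 0.522424)
kappa = 0.1624

0.1624


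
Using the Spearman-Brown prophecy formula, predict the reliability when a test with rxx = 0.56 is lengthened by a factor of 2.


r_new = (n * rxx) / (1 + (n-1) * rxx)
r_new = (2 * 0.56) / (1 + 1 * 0.56)
r_new = 1.12 / 1.56
r_new = 0.7179

0.7179


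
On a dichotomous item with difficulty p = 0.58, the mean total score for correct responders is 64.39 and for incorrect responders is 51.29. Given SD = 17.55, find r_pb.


q = 1 - p = 0.42
rpb = ((M1 - M0) / SD) * sqrt(p * q)
rpb = ((64.39 - 51.29) / 17.55) * sqrt(0.58 * 0.42)
rpb = 0.3684

0.3684


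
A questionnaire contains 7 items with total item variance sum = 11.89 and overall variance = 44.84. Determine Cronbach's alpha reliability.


alpha = (k/(k-1)) * (1 - sum(si^2)/s_total^2)
= (7/6) * (1 - 11.89/44.84)
alpha = 0.8573

0.8573


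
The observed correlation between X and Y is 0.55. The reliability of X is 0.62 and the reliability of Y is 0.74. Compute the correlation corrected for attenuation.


r_corrected = rxy / sqrt(rxx * ryy)
= 0.55 / sqrt(0.62 * 0.74)
= 0.55 / sqrt(0.4588)
= 0.55 / 0.677348
r_corrected = 0.812

0.812


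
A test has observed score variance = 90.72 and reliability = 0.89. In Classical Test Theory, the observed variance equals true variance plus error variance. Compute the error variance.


var_true = rxx * var_obs = 0.89 * 90.72 = 80.7408
var_error = var_obs - var_true
var_error = 90.72 - 80.7408
var_error = 9.9792

9.9792


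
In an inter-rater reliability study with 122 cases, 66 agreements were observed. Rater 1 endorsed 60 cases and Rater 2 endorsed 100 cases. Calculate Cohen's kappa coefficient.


P_o = 66/122 = 0.540984
P_e = (60*100 + 62*22) / 14884 = 0.494759
kappa = (P_o - P_e) / (1 - P_e)
kappa = (0.540984 - 0.494759) / (1 - 0.494759)
kappa = 0.0915

0.0915


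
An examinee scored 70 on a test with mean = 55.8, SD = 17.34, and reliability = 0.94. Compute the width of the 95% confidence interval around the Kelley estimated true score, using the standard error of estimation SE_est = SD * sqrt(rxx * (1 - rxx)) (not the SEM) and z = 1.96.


True score estimate = 0.94*70 + 0.06*55.8 = 69.148
SE_est = SD * sqrt(rxx * (1 - rxx)) = 17.34 * sqrt(0.94 * 0.06) = 17.34 * sqrt(0.0564) = 4.118022
CI = T_est +/- z * SE_est, so width = 2 * z * SE_est = 2 * 1.96 * 4.118022
Width = 16.1426

16.1426


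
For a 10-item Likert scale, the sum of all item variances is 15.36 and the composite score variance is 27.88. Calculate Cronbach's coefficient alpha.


alpha = (k/(k-1)) * (1 - sum(si^2)/s_total^2)
= (10/9) * (1 - 15.36/27.88)
alpha = 0.499

0.499


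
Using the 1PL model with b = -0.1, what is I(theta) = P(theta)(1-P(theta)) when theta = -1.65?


P = 1/(1+exp(-(-1.65--0.1))) = 0.1751
I = P*(1-P) = 0.1751 * 0.8249
I = 0.1444

0.1444


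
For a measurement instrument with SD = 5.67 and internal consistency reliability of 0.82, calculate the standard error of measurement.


SEM = SD * sqrt(1 - rxx)
SEM = 5.67 * sqrt(1 - 0.82)
SEM = 5.67 * sqrt(0.18) = 5.67 * 0.424264
SEM = 2.4056

2.4056


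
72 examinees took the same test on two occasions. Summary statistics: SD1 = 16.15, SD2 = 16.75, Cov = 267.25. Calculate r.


r = cov(X,Y) / (SD_X * SD_Y)
r = 267.25 / (16.15 * 16.75)
r = 267.25 / 270.5125
r = 0.9879

0.9879


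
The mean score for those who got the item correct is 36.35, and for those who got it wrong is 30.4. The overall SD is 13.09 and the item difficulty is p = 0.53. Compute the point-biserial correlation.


q = 1 - p = 0.47
rpb = ((M1 - M0) / SD) * sqrt(p * q)
rpb = ((36.35 - 30.4) / 13.09) * sqrt(0.53 * 0.47)
rpb = 0.2269

0.2269


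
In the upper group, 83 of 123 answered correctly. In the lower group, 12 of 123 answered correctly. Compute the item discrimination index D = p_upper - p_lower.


p_upper = 83/123 = 0.6748
p_lower = 12/123 = 0.0976
D = 0.6748 - 0.0976 = 0.5772

0.5772


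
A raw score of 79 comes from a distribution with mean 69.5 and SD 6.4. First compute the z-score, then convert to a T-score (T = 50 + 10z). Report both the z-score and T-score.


z = (X - mean) / SD = (79 - 69.5) / 6.4
z = 9.5 / 6.4
z = 1.4844
T-score = T = 50 + 10z
Carry z at full precision (z = 9.5 / 6.4) into the conversion:
T-score = 50 + 10 * (9.5 / 6.4) = 50 + 95 / 6.4
T-score = 50 + 14.8438
T-score = 64.8438

64.8438


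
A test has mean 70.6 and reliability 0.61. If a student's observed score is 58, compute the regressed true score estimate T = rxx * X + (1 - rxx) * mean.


T_est = rxx * X + (1 - rxx) * mean
T_est = 0.61 * 58 + 0.39 * 70.6
T_est = 35.38 + 27.534
T_est = 62.914

62.914


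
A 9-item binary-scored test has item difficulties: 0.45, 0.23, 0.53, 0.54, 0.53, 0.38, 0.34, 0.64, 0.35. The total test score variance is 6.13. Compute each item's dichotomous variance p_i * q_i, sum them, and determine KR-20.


For each item, compute p_i * q_i:
  Item 1: 0.45 * 0.55 = 0.2475
  Item 2: 0.23 * 0.77 = 0.1771
  Item 3: 0.53 * 0.47 = 0.2491
  Item 4: 0.54 * 0.46 = 0.2484
  Item 5: 0.53 * 0.47 = 0.2491
  Item 6: 0.38 * 0.62 = 0.2356
  Item 7: 0.34 * 0.66 = 0.2244
  Item 8: 0.64 * 0.36 = 0.2304
  Item 9: 0.35 * 0.65 = 0.2275
Sum(p_i * q_i) = 0.2475 + 0.1771 + 0.2491 + 0.2484 + 0.2491 + 0.2356 + 0.2244 + 0.2304 + 0.2275 = 2.0891
KR-20 = (k/(k-1)) * (1 - Sum(p_i*q_i) / Var_total)
= (9/8) * (1 - 2.0891/6.13)
= 1.125 * 0.6592
KR-20 = 0.7416

0.7416


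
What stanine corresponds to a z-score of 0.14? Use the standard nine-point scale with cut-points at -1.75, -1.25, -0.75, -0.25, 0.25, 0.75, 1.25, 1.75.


Stanine boundaries: [-1.75, -1.25, -0.75, -0.25, 0.25, 0.75, 1.25, 1.75]
z = 0.14
Check each boundary:
  z >= -1.75 -> could be stanine 2
  z >= -1.25 -> could be stanine 3
  z >= -0.75 -> could be stanine 4
  z >= -0.25 -> could be stanine 5
  z < 0.25
  z < 0.75
  z < 1.25
  z < 1.75
Highest qualifying boundary gives stanine = 5

5


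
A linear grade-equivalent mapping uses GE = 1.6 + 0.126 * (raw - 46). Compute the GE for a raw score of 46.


raw - median = 46 - 46 = 0
slope * diff = 0.126 * 0 = 0.0
GE = 1.6 + 0.0
GE = 1.6

1.6


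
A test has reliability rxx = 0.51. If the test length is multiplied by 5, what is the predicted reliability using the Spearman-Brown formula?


r_new = (n * rxx) / (1 + (n-1) * rxx)
r_new = (5 * 0.51) / (1 + 4 * 0.51)
r_new = 2.55 / 3.04
r_new = 0.8388

0.8388


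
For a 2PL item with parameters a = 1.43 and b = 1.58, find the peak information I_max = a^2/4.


For 2PL, max info at theta = b = 1.58
I_max = a^2 / 4 = 1.43^2 / 4
= 2.0449 / 4
I_max = 0.5112

0.5112


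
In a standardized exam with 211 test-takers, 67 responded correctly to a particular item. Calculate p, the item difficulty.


Item difficulty p = number correct / total examinees
p = 67 / 211
p = 0.3175

0.3175


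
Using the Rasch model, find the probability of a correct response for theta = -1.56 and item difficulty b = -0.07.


theta - b = -1.56 - -0.07 = -1.49
exp(-(theta - b)) = exp(1.49) = 4.4371
P = 1 / (1 + 4.4371)
P = 0.1839

0.1839


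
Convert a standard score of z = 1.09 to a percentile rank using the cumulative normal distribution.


CDF(z) = 0.5 * (1 + erf(z/sqrt(2)))
erf(0.7707) = 0.7243
CDF = 0.8621
Percentile rank = 0.8621 * 100 = 86.21

86.21


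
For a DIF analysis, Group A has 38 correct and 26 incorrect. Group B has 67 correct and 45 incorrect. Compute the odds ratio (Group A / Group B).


Odds_A = 38/26 = 1.4615
Odds_B = 67/45 = 1.4889
OR = Odds_A / Odds_B = 1.4615 / 1.4889
Exactly, OR = (38 * 45) / (26 * 67) = 1710 / 1742
OR = 0.9816

0.9816


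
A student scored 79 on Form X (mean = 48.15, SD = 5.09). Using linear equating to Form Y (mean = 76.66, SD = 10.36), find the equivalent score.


slope = SD_Y / SD_X = 10.36 / 5.09 ~ 2.0354
intercept = mean_Y - slope * mean_X = 76.66 - (10.36 / 5.09) * 48.15 ~ -21.3428
Y = slope * X + intercept. To avoid rounding drift from the rounded slope/intercept, evaluate the equivalent form Y = mean_Y + SD_Y * (X - mean_X) / SD_X at full precision:
Y = 76.66 + 10.36 * (79 - 48.15) / 5.09
Y = 76.66 + 10.36 * 30.85 / 5.09
Y = 76.66 + 319.606 / 5.09
Y = 76.66 + 62.791
Y = 139.451

139.451


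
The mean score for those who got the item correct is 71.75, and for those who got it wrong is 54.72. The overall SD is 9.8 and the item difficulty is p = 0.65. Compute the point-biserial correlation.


q = 1 - p = 0.35
rpb = ((M1 - M0) / SD) * sqrt(p * q)
rpb = ((71.75 - 54.72) / 9.8) * sqrt(0.65 * 0.35)
rpb = 0.8289

0.8289


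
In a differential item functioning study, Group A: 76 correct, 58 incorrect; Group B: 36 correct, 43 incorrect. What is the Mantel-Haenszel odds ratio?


Odds_A = 76/58 = 1.3103
Odds_B = 36/43 = 0.8372
OR = Odds_A / Odds_B = 1.3103 / 0.8372
Exactly, OR = (76 * 43) / (58 * 36) = 3268 / 2088
OR = 1.5651

1.5651


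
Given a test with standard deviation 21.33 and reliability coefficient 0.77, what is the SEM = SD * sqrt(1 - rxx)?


SEM = SD * sqrt(1 - rxx)
SEM = 21.33 * sqrt(1 - 0.77)
SEM = 21.33 * sqrt(0.23) = 21.33 * 0.479583
SEM = 10.2295

10.2295


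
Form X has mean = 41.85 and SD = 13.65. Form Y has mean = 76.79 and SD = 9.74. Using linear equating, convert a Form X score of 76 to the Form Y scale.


slope = SD_Y / SD_X = 9.74 / 13.65 ~ 0.7136
intercept = mean_Y - slope * mean_X = 76.79 - (9.74 / 13.65) * 41.85 ~ 46.9278
Y = slope * X + intercept. To avoid rounding drift from the rounded slope/intercept, evaluate the equivalent form Y = mean_Y + SD_Y * (X - mean_X) / SD_X at full precision:
Y = 76.79 + 9.74 * (76 - 41.85) / 13.65
Y = 76.79 + 9.74 * 34.15 / 13.65
Y = 76.79 + 332.621 / 13.65
Y = 76.79 + 24.3678
Y = 101.1578

101.1578


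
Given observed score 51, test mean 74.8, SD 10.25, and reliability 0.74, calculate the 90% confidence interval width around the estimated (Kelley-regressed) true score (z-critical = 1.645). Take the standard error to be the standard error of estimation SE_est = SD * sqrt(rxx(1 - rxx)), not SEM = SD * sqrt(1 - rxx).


True score estimate = 0.74*51 + 0.26*74.8 = 57.188
SE_est = SD * sqrt(rxx * (1 - rxx)) = 10.25 * sqrt(0.74 * 0.26) = 10.25 * sqrt(0.1924) = 4.496001
CI = T_est +/- z * SE_est, so width = 2 * z * SE_est = 2 * 1.645 * 4.496001
Width = 14.7918

14.7918


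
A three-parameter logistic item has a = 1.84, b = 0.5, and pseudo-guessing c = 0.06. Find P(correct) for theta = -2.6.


logit = 1.84*(-2.6 - 0.5) = -5.704
P* = 1/(1 + exp(--5.704)) = 0.0033
P = 0.06 + (1 - 0.06) * 0.0033
P = 0.0631

0.0631


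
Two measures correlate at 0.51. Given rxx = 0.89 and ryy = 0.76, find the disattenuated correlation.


r_corrected = rxy / sqrt(rxx * ryy)
= 0.51 / sqrt(0.89 * 0.76)
= 0.51 / sqrt(0.6764)
= 0.51 / 0.822435
r_corrected = 0.6201

0.6201


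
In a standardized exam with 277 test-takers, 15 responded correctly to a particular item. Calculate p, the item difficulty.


Item difficulty p = number correct / total examinees
p = 15 / 277
p = 0.0542

0.0542


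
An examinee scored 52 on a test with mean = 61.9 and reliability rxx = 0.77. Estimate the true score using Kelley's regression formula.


T_est = rxx * X + (1 - rxx) * mean
T_est = 0.77 * 52 + 0.23 * 61.9
T_est = 40.04 + 14.237
T_est = 54.277

54.277


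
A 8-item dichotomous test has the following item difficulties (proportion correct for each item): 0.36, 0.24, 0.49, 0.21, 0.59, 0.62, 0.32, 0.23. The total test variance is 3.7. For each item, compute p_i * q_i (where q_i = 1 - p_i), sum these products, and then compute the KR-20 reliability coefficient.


For each item, compute p_i * q_i:
  Item 1: 0.36 * 0.64 = 0.2304
  Item 2: 0.24 * 0.76 = 0.1824
  Item 3: 0.49 * 0.51 = 0.2499
  Item 4: 0.21 * 0.79 = 0.1659
  Item 5: 0.59 * 0.41 = 0.2419
  Item 6: 0.62 * 0.38 = 0.2356
  Item 7: 0.32 * 0.68 = 0.2176
  Item 8: 0.23 * 0.77 = 0.1771
Sum(p_i * q_i) = 0.2304 + 0.1824 + 0.2499 + 0.1659 + 0.2419 + 0.2356 + 0.2176 + 0.1771 = 1.7008
KR-20 = (k/(k-1)) * (1 - Sum(p_i*q_i) / Var_total)
= (8/7) * (1 - 1.7008/3.7)
= 1.1429 * 0.5403
KR-20 = 0.6175

0.6175


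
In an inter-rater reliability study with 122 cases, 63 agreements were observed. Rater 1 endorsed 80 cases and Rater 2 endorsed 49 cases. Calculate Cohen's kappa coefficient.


P_o = 63/122 = 0.516393
P_e = (80*49 + 42*73) / 14884 = 0.469363
kappa = (P_o - P_e) / (1 - P_e)
kappa = (0.516393 - 0.469363) / (1 - 0.469363)
kappa = 0.0886

0.0886


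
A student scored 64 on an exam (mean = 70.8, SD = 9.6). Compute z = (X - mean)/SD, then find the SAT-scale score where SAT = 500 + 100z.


z = (X - mean) / SD = (64 - 70.8) / 9.6
z = -6.8 / 9.6
z = -0.7083
SAT-scale = SAT = 500 + 100z
Carry z at full precision (z = -6.8 / 9.6) into the conversion:
SAT-scale = 500 + 100 * (-6.8 / 9.6) = 500 + -680 / 9.6
SAT-scale = 500 + -70.8333
SAT-scale = 429.1667

429.1667


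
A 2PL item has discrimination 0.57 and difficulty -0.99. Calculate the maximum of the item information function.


For 2PL, max info at theta = b = -0.99
I_max = a^2 / 4 = 0.57^2 / 4
= 0.3249 / 4
I_max = 0.0812

0.0812


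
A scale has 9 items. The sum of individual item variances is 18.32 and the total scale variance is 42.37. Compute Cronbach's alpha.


alpha = (k/(k-1)) * (1 - sum(si^2)/s_total^2)
= (9/8) * (1 - 18.32/42.37)
alpha = 0.6386

0.6386


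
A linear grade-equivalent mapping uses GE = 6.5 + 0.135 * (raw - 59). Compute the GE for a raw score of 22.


raw - median = 22 - 59 = -37
slope * diff = 0.135 * -37 = -4.995
GE = 6.5 + -4.995
GE = 1.505

1.505


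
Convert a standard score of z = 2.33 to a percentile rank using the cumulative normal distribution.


CDF(z) = 0.5 * (1 + erf(z/sqrt(2)))
erf(1.6476) = 0.9802
CDF = 0.9901
Percentile rank = 0.9901 * 100 = 99.01

99.01


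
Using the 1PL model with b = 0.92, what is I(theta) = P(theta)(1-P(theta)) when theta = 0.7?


P = 1/(1+exp(-(0.7-0.92))) = 0.4452
I = P*(1-P) = 0.4452 * 0.5548
I = 0.247

0.247


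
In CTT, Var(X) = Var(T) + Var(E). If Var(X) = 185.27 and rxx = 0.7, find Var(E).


var_true = rxx * var_obs = 0.7 * 185.27 = 129.689
var_error = var_obs - var_true
var_error = 185.27 - 129.689
var_error = 55.581

55.581


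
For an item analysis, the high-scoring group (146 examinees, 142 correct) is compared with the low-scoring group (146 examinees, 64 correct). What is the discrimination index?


p_upper = 142/146 = 0.9726
p_lower = 64/146 = 0.4384
D = 0.9726 - 0.4384 = 0.5342

0.5342


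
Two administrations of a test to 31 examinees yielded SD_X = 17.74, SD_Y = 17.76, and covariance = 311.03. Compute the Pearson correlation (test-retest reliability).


r = cov(X,Y) / (SD_X * SD_Y)
r = 311.03 / (17.74 * 17.76)
r = 311.03 / 315.0624
r = 0.9872

0.9872


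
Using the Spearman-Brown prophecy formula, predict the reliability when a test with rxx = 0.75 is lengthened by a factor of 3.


r_new = (n * rxx) / (1 + (n-1) * rxx)
r_new = (3 * 0.75) / (1 + 2 * 0.75)
r_new = 2.25 / 2.5
r_new = 0.9

0.9


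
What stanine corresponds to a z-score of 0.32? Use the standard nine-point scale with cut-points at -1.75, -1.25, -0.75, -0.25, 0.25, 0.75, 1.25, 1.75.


Stanine boundaries: [-1.75, -1.25, -0.75, -0.25, 0.25, 0.75, 1.25, 1.75]
z = 0.32
Check each boundary:
  z >= -1.75 -> could be stanine 2
  z >= -1.25 -> could be stanine 3
  z >= -0.75 -> could be stanine 4
  z >= -0.25 -> could be stanine 5
  z >= 0.25 -> could be stanine 6
  z < 0.75
  z < 1.25
  z < 1.75
Highest qualifying boundary gives stanine = 6

6


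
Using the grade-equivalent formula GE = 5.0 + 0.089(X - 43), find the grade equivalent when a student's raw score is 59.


raw - median = 59 - 43 = 16
slope * diff = 0.089 * 16 = 1.424
GE = 5.0 + 1.424
GE = 6.424

6.424


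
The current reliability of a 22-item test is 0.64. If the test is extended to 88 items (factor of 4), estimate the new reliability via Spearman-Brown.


r_new = (n * rxx) / (1 + (n-1) * rxx)
r_new = (4 * 0.64) / (1 + 3 * 0.64)
r_new = 2.56 / 2.92
r_new = 0.8767

0.8767


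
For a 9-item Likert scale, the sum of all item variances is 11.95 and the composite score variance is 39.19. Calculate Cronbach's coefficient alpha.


alpha = (k/(k-1)) * (1 - sum(si^2)/s_total^2)
= (9/8) * (1 - 11.95/39.19)
alpha = 0.782

0.782


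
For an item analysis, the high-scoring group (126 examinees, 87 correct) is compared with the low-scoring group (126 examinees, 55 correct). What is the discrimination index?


p_upper = 87/126 = 0.6905
p_lower = 55/126 = 0.4365
D = 0.6905 - 0.4365 = 0.254

0.254


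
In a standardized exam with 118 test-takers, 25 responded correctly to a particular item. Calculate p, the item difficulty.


Item difficulty p = number correct / total examinees
p = 25 / 118
p = 0.2119

0.2119


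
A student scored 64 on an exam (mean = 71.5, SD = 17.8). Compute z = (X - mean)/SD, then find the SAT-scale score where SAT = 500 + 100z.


z = (X - mean) / SD = (64 - 71.5) / 17.8
z = -7.5 / 17.8
z = -0.4213
SAT-scale = SAT = 500 + 100z
Carry z at full precision (z = -7.5 / 17.8) into the conversion:
SAT-scale = 500 + 100 * (-7.5 / 17.8) = 500 + -750 / 17.8
SAT-scale = 500 + -42.1348
SAT-scale = 457.8652

457.8652


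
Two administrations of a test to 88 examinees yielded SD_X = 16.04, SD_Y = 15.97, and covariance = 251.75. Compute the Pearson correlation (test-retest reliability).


r = cov(X,Y) / (SD_X * SD_Y)
r = 251.75 / (16.04 * 15.97)
r = 251.75 / 256.1588
r = 0.9828

0.9828


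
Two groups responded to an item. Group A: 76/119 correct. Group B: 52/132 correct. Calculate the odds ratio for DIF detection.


Odds_A = 76/43 = 1.7674
Odds_B = 52/80 = 0.65
OR = Odds_A / Odds_B = 1.7674 / 0.65
Exactly, OR = (76 * 80) / (43 * 52) = 6080 / 2236
OR = 2.7191

2.7191


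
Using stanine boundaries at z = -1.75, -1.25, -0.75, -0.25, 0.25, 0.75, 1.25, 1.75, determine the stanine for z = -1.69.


Stanine boundaries: [-1.75, -1.25, -0.75, -0.25, 0.25, 0.75, 1.25, 1.75]
z = -1.69
Check each boundary:
  z >= -1.75 -> could be stanine 2
  z < -1.25
  z < -0.75
  z < -0.25
  z < 0.25
  z < 0.75
  z < 1.25
  z < 1.75
Highest qualifying boundary gives stanine = 2

2


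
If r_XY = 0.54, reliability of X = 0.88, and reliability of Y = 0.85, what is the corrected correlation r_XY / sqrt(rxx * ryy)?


r_corrected = rxy / sqrt(rxx * ryy)
= 0.54 / sqrt(0.88 * 0.85)
= 0.54 / sqrt(0.748)
= 0.54 / 0.86487
r_corrected = 0.6244

0.6244


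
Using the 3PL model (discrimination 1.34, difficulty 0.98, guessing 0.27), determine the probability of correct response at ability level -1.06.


logit = 1.34*(-1.06 - 0.98) = -2.7336
P* = 1/(1 + exp(--2.7336)) = 0.061
P = 0.27 + (1 - 0.27) * 0.061
P = 0.3145

0.3145


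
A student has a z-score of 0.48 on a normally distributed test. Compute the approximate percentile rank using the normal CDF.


CDF(z) = 0.5 * (1 + erf(z/sqrt(2)))
erf(0.3394) = 0.3688
CDF = 0.6844
Percentile rank = 0.6844 * 100 = 68.44

68.44


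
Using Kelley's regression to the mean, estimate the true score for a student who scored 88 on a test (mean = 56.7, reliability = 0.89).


T_est = rxx * X + (1 - rxx) * mean
T_est = 0.89 * 88 + 0.11 * 56.7
T_est = 78.32 + 6.237
T_est = 84.557

84.557


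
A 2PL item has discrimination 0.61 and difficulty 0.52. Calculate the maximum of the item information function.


For 2PL, max info at theta = b = 0.52
I_max = a^2 / 4 = 0.61^2 / 4
= 0.3721 / 4
I_max = 0.093

0.093


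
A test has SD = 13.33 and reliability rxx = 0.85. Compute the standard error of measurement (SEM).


SEM = SD * sqrt(1 - rxx)
SEM = 13.33 * sqrt(1 - 0.85)
SEM = 13.33 * sqrt(0.15) = 13.33 * 0.387298
SEM = 5.1627

5.1627


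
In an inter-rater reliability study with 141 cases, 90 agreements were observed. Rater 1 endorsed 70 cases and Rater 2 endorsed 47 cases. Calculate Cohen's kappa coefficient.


P_o = 90/141 = 0.638298
P_e = (70*47 + 71*94) / 19881 = 0.501182
kappa = (P_o - P_e) / (1 - P_e)
kappa = (0.638298 - 0.501182) / (1 - 0.501182)
kappa = 0.2749

0.2749


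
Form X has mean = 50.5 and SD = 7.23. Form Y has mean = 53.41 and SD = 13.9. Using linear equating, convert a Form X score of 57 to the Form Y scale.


slope = SD_Y / SD_X = 13.9 / 7.23 ~ 1.9225
intercept = mean_Y - slope * mean_X = 53.41 - (13.9 / 7.23) * 50.5 ~ -43.6785
Y = slope * X + intercept. To avoid rounding drift from the rounded slope/intercept, evaluate the equivalent form Y = mean_Y + SD_Y * (X - mean_X) / SD_X at full precision:
Y = 53.41 + 13.9 * (57 - 50.5) / 7.23
Y = 53.41 + 13.9 * 6.5 / 7.23
Y = 53.41 + 90.35 / 7.23
Y = 53.41 + 12.4965
Y = 65.9065

65.9065


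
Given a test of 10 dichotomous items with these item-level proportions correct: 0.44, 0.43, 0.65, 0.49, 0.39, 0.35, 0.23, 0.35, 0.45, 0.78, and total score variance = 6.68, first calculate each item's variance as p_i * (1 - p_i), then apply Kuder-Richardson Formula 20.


For each item, compute p_i * q_i:
  Item 1: 0.44 * 0.56 = 0.2464
  Item 2: 0.43 * 0.57 = 0.2451
  Item 3: 0.65 * 0.35 = 0.2275
  Item 4: 0.49 * 0.51 = 0.2499
  Item 5: 0.39 * 0.61 = 0.2379
  Item 6: 0.35 * 0.65 = 0.2275
  Item 7: 0.23 * 0.77 = 0.1771
  Item 8: 0.35 * 0.65 = 0.2275
  Item 9: 0.45 * 0.55 = 0.2475
  Item 10: 0.78 * 0.22 = 0.1716
Sum(p_i * q_i) = 0.2464 + 0.2451 + 0.2275 + 0.2499 + 0.2379 + 0.2275 + 0.1771 + 0.2275 + 0.2475 + 0.1716 = 2.258
KR-20 = (k/(k-1)) * (1 - Sum(p_i*q_i) / Var_total)
= (10/9) * (1 - 2.258/6.68)
= 1.1111 * 0.662
KR-20 = 0.7355

0.7355


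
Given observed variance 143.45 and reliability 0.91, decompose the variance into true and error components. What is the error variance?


var_true = rxx * var_obs = 0.91 * 143.45 = 130.5395
var_error = var_obs - var_true
var_error = 143.45 - 130.5395
var_error = 12.9105

12.9105


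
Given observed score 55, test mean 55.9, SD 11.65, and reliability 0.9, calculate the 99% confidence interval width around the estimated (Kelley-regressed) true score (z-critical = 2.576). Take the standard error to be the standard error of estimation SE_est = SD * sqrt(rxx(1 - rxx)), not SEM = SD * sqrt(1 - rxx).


True score estimate = 0.9*55 + 0.1*55.9 = 55.09
SE_est = SD * sqrt(rxx * (1 - rxx)) = 11.65 * sqrt(0.9 * 0.1) = 11.65 * sqrt(0.09) = 3.495
CI = T_est +/- z * SE_est, so width = 2 * z * SE_est = 2 * 2.576 * 3.495
Width = 18.0062

18.0062


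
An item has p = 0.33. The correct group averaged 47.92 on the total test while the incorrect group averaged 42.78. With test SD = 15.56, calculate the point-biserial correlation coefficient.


q = 1 - p = 0.67
rpb = ((M1 - M0) / SD) * sqrt(p * q)
rpb = ((47.92 - 42.78) / 15.56) * sqrt(0.33 * 0.67)
rpb = 0.1553

0.1553
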